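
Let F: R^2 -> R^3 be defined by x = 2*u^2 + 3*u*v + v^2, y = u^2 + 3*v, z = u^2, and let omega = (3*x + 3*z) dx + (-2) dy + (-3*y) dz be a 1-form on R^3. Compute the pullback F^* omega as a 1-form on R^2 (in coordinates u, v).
F^* omega = (30*u^3 + 63*u^2*v + 39*u*v^2 - 18*u*v - 4*u + 9*v^3) du + (27*u^3 + 45*u^2*v + 27*u*v^2 + 6*v^3 - 6) dv

Using F^*(f dg) = (f ∘ F) d(g ∘ F), substitute each coordinate x_i by F_i(u, v) in f_i, and replace dx_i by d F_i = (∂F_i/∂u) du + (∂F_i/∂v) dv.
  For the x component: f_1(F) = 9*u^2 + 9*u*v + 3*v^2; d F_1 = (4*u + 3*v) du + (3*u + 2*v) dv
  For the y component: f_2(F) = -2; d F_2 = (2*u) du + (3) dv
  For the z component: f_3(F) = -3*u^2 - 9*v; d F_3 = (2*u) du + (0) dv
Combining and collecting du, dv coefficients:
  coeff of du: 30*u^3 + 63*u^2*v + 39*u*v^2 - 18*u*v - 4*u + 9*v^3
  coeff of dv: 27*u^3 + 45*u^2*v + 27*u*v^2 + 6*v^3 - 6
F^* omega = (30*u^3 + 63*u^2*v + 39*u*v^2 - 18*u*v - 4*u + 9*v^3) du + (27*u^3 + 45*u^2*v + 27*u*v^2 + 6*v^3 - 6) dv.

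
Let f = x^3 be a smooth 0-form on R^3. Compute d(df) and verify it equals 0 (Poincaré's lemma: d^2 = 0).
d(df) = 0

Step 1: df = sum_i (∂f/∂x_i) dx_i = (3*x^2) dx + (0) dy + (0) dz.
Step 2: Apply d again. Using the 1-form formula, the coefficient of dx ∧ dy in d(df) is ∂^2 f/∂x ∂y - ∂^2 f/∂y ∂x = (0) - (0) = 0 (equality of mixed partials for smooth f).
Similarly for dx ∧ dz and dy ∧ dz — all coefficients vanish. So d(df) = 0.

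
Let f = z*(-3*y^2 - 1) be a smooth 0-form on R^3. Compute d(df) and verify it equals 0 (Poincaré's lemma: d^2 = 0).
d(df) = 0

Step 1: df = sum_i (∂f/∂x_i) dx_i = (0) dx + (-6*y*z) dy + (-3*y^2 - 1) dz.
Step 2: Apply d again. Using the 1-form formula, the coefficient of dx ∧ dy in d(df) is ∂^2 f/∂x ∂y - ∂^2 f/∂y ∂x = (0) - (0) = 0 (equality of mixed partials for smooth f).
Similarly for dx ∧ dz and dy ∧ dz — all coefficients vanish. So d(df) = 0.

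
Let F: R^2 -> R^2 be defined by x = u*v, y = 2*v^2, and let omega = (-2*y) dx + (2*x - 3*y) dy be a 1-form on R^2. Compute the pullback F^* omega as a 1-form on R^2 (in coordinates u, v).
F^* omega = (-4*v^3) du + (4*v^2*(u - 6*v)) dv

Using F^*(f dg) = (f ∘ F) d(g ∘ F), substitute each coordinate x_i by F_i(u, v) in f_i, and replace dx_i by d F_i = (∂F_i/∂u) du + (∂F_i/∂v) dv.
  For the x component: f_1(F) = -4*v^2; d F_1 = (v) du + (u) dv
  For the y component: f_2(F) = 2*v*(u - 3*v); d F_2 = (0) du + (4*v) dv
Combining and collecting du, dv coefficients:
  coeff of du: -4*v^3
  coeff of dv: 4*v^2*(u - 6*v)
F^* omega = (-4*v^3) du + (4*v^2*(u - 6*v)) dv.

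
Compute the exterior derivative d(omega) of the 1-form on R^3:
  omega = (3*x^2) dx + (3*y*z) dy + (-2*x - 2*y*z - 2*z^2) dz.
d(omega) = (-2) dx ∧ dz + (-3*y - 2*z) dy ∧ dz

For a 1-form omega = sum_i f_i dx_i, the exterior derivative is
  d(omega) = sum_{i < j} (∂f_j/∂x_i - ∂f_i/∂x_j) dx_i ∧ dx_j.
  coefficient of dx ∧ dz: ∂f_3/∂x - ∂f_1/∂z = ∂(-2*x - 2*y*z - 2*z^2)/∂x - ∂(3*x^2)/∂z = -2
  coefficient of dy ∧ dz: ∂f_3/∂y - ∂f_2/∂z = ∂(-2*x - 2*y*z - 2*z^2)/∂y - ∂(3*y*z)/∂z = -3*y - 2*z
Assembling: d(omega) = (-2) dx ∧ dz + (-3*y - 2*z) dy ∧ dz.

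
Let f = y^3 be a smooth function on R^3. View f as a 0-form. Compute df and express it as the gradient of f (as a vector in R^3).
df = (0) dx + (3*y^2) dy + (0) dz; grad f = (0, 3*y^2, 0)

For a 0-form f, d f = (∂f/∂x) dx + (∂f/∂y) dy + (∂f/∂z) dz. The components of the vector representation are exactly the entries of grad f in Cartesian coordinates:
  ∂f/∂x = 0
  ∂f/∂y = 3*y^2
  ∂f/∂z = 0.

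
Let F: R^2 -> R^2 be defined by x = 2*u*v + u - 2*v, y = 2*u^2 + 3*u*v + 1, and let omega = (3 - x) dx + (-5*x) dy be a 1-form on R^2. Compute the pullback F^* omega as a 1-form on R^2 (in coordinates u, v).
F^* omega = (-40*u^2*v - 20*u^2 - 34*u*v^2 + 21*u*v - u + 34*v^2 + 8*v + 3) du + (-34*u^2*v - 17*u^2 + 38*u*v + 8*u - 4*v - 6) dv

Using F^*(f dg) = (f ∘ F) d(g ∘ F), substitute each coordinate x_i by F_i(u, v) in f_i, and replace dx_i by d F_i = (∂F_i/∂u) du + (∂F_i/∂v) dv.
  For the x component: f_1(F) = -2*u*v - u + 2*v + 3; d F_1 = (2*v + 1) du + (2*u - 2) dv
  For the y component: f_2(F) = -10*u*v - 5*u + 10*v; d F_2 = (4*u + 3*v) du + (3*u) dv
Combining and collecting du, dv coefficients:
  coeff of du: -40*u^2*v - 20*u^2 - 34*u*v^2 + 21*u*v - u + 34*v^2 + 8*v + 3
  coeff of dv: -34*u^2*v - 17*u^2 + 38*u*v + 8*u - 4*v - 6
F^* omega = (-40*u^2*v - 20*u^2 - 34*u*v^2 + 21*u*v - u + 34*v^2 + 8*v + 3) du + (-34*u^2*v - 17*u^2 + 38*u*v + 8*u - 4*v - 6) dv.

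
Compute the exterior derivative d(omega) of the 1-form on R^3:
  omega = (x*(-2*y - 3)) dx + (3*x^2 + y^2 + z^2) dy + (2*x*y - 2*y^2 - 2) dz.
d(omega) = (8*x) dx ∧ dy + (2*y) dx ∧ dz + (2*x - 4*y - 2*z) dy ∧ dz

For a 1-form omega = sum_i f_i dx_i, the exterior derivative is
  d(omega) = sum_{i < j} (∂f_j/∂x_i - ∂f_i/∂x_j) dx_i ∧ dx_j.
  coefficient of dx ∧ dy: ∂f_2/∂x - ∂f_1/∂y = ∂(3*x^2 + y^2 + z^2)/∂x - ∂(x*(-2*y - 3))/∂y = 8*x
  coefficient of dx ∧ dz: ∂f_3/∂x - ∂f_1/∂z = ∂(2*x*y - 2*y^2 - 2)/∂x - ∂(x*(-2*y - 3))/∂z = 2*y
  coefficient of dy ∧ dz: ∂f_3/∂y - ∂f_2/∂z = ∂(2*x*y - 2*y^2 - 2)/∂y - ∂(3*x^2 + y^2 + z^2)/∂z = 2*x - 4*y - 2*z
Assembling: d(omega) = (8*x) dx ∧ dy + (2*y) dx ∧ dz + (2*x - 4*y - 2*z) dy ∧ dz.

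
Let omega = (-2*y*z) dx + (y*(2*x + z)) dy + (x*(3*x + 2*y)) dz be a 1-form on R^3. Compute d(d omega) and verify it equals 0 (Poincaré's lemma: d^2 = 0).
d(d omega) = 0

Step 1: d omega = sum_{i<j} (∂f_j/∂x_i - ∂f_i/∂x_j) dx_i ∧ dx_j:
  coeff of dx ∧ dy: 2*y + 2*z
  coeff of dx ∧ dz: 6*x + 4*y
  coeff of dy ∧ dz: 2*x - y
Step 2: Apply d again to each 2-form coefficient. The only possible 3-form in R^3 is dx ∧ dy ∧ dz, with coefficient
  ∂(coeff of dy∧dz)/∂x - ∂(coeff of dx∧dz)/∂y + ∂(coeff of dx∧dy)/∂z
  = ∂/∂x (2*x - y) - ∂/∂y (6*x + 4*y) + ∂/∂z (2*y + 2*z).
Each of these terms simplifies to sums of mixed partials that cancel in pairs. The result is 0 (by equality of mixed partials for smooth functions — Schwarz / Clairaut).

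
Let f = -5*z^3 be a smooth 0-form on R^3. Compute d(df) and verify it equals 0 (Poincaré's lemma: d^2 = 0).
d(df) = 0

Step 1: df = sum_i (∂f/∂x_i) dx_i = (0) dx + (0) dy + (-15*z^2) dz.
Step 2: Apply d again. Using the 1-form formula, the coefficient of dx ∧ dy in d(df) is ∂^2 f/∂x ∂y - ∂^2 f/∂y ∂x = (0) - (0) = 0 (equality of mixed partials for smooth f).
Similarly for dx ∧ dz and dy ∧ dz — all coefficients vanish. So d(df) = 0.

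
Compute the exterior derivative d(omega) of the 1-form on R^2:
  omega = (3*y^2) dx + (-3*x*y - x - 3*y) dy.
d(omega) = (-9*y - 1) dx ∧ dy

For a 1-form omega = sum_i f_i dx_i, the exterior derivative is
  d(omega) = sum_{i < j} (∂f_j/∂x_i - ∂f_i/∂x_j) dx_i ∧ dx_j.
  coefficient of dx ∧ dy: ∂f_2/∂x - ∂f_1/∂y = ∂(-3*x*y - x - 3*y)/∂x - ∂(3*y^2)/∂y = -9*y - 1
Assembling: d(omega) = (-9*y - 1) dx ∧ dy.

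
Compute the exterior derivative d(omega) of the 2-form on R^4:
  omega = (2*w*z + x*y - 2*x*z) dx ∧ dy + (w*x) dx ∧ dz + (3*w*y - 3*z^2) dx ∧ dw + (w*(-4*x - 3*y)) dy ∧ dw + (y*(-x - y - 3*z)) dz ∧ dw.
d(omega) = (2*w - 2*x) dx ∧ dy ∧ dz + (-7*w + 2*z) dx ∧ dy ∧ dw + (x - y + 6*z) dx ∧ dz ∧ dw + (-x - 2*y - 3*z) dy ∧ dz ∧ dw

For a 2-form omega = sum_{i<j} g_{ij} dx_i ∧ dx_j, the exterior derivative is
  d(omega) = sum_{i<j} d(g_{ij}) ∧ dx_i ∧ dx_j = sum_{i<j, k} (∂g_{ij}/∂x_k) dx_k ∧ dx_i ∧ dx_j.
Expand each term, using dx_k ∧ dx_i ∧ dx_j = sgn(permutation) dx_{(a)} ∧ dx_{(b)} ∧ dx_{(c)} with (a < b < c) sorted:
  d(2*w*z + x*y - 2*x*z) includes (∂/∂z)(2*w*z + x*y - 2*x*z) dz = (2*w - 2*x) dz, which multiplied by dx ∧ dy gives (2*w - 2*x) dx ∧ dy ∧ dz
  d(2*w*z + x*y - 2*x*z) includes (∂/∂w)(2*w*z + x*y - 2*x*z) dw = (2*z) dw, which multiplied by dx ∧ dy gives (2*z) dx ∧ dy ∧ dw
  d(w*x) includes (∂/∂w)(w*x) dw = (x) dw, which multiplied by dx ∧ dz gives (x) dx ∧ dz ∧ dw
  d(3*w*y - 3*z^2) includes (∂/∂y)(3*w*y - 3*z^2) dy = (3*w) dy, which multiplied by dx ∧ dw gives (-3*w) dx ∧ dy ∧ dw
  d(3*w*y - 3*z^2) includes (∂/∂z)(3*w*y - 3*z^2) dz = (-6*z) dz, which multiplied by dx ∧ dw gives (6*z) dx ∧ dz ∧ dw
  d(w*(-4*x - 3*y)) includes (∂/∂x)(w*(-4*x - 3*y)) dx = (-4*w) dx, which multiplied by dy ∧ dw gives (-4*w) dx ∧ dy ∧ dw
  d(y*(-x - y - 3*z)) includes (∂/∂x)(y*(-x - y - 3*z)) dx = (-y) dx, which multiplied by dz ∧ dw gives (-y) dx ∧ dz ∧ dw
  d(y*(-x - y - 3*z)) includes (∂/∂y)(y*(-x - y - 3*z)) dy = (-x - 2*y - 3*z) dy, which multiplied by dz ∧ dw gives (-x - 2*y - 3*z) dy ∧ dz ∧ dw
Collecting like 3-forms: d(omega) = (2*w - 2*x) dx ∧ dy ∧ dz + (-7*w + 2*z) dx ∧ dy ∧ dw + (x - y + 6*z) dx ∧ dz ∧ dw + (-x - 2*y - 3*z) dy ∧ dz ∧ dw.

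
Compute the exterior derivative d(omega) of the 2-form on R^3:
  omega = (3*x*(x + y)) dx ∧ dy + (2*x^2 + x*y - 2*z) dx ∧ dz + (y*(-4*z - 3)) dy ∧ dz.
d(omega) = (-x) dx ∧ dy ∧ dz

For a 2-form omega = sum_{i<j} g_{ij} dx_i ∧ dx_j, the exterior derivative is
  d(omega) = sum_{i<j} d(g_{ij}) ∧ dx_i ∧ dx_j = sum_{i<j, k} (∂g_{ij}/∂x_k) dx_k ∧ dx_i ∧ dx_j.
Expand each term, using dx_k ∧ dx_i ∧ dx_j = sgn(permutation) dx_{(a)} ∧ dx_{(b)} ∧ dx_{(c)} with (a < b < c) sorted:
  d(2*x^2 + x*y - 2*z) includes (∂/∂y)(2*x^2 + x*y - 2*z) dy = (x) dy, which multiplied by dx ∧ dz gives (-x) dx ∧ dy ∧ dz
Collecting like 3-forms: d(omega) = (-x) dx ∧ dy ∧ dz.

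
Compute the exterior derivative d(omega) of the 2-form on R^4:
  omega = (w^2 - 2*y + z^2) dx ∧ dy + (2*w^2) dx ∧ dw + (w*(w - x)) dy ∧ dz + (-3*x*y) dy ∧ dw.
d(omega) = (-w + 2*z) dx ∧ dy ∧ dz + (2*w - 3*y) dx ∧ dy ∧ dw + (2*w - x) dy ∧ dz ∧ dw

For a 2-form omega = sum_{i<j} g_{ij} dx_i ∧ dx_j, the exterior derivative is
  d(omega) = sum_{i<j} d(g_{ij}) ∧ dx_i ∧ dx_j = sum_{i<j, k} (∂g_{ij}/∂x_k) dx_k ∧ dx_i ∧ dx_j.
Expand each term, using dx_k ∧ dx_i ∧ dx_j = sgn(permutation) dx_{(a)} ∧ dx_{(b)} ∧ dx_{(c)} with (a < b < c) sorted:
  d(w^2 - 2*y + z^2) includes (∂/∂z)(w^2 - 2*y + z^2) dz = (2*z) dz, which multiplied by dx ∧ dy gives (2*z) dx ∧ dy ∧ dz
  d(w^2 - 2*y + z^2) includes (∂/∂w)(w^2 - 2*y + z^2) dw = (2*w) dw, which multiplied by dx ∧ dy gives (2*w) dx ∧ dy ∧ dw
  d(w*(w - x)) includes (∂/∂x)(w*(w - x)) dx = (-w) dx, which multiplied by dy ∧ dz gives (-w) dx ∧ dy ∧ dz
  d(w*(w - x)) includes (∂/∂w)(w*(w - x)) dw = (2*w - x) dw, which multiplied by dy ∧ dz gives (2*w - x) dy ∧ dz ∧ dw
  d(-3*x*y) includes (∂/∂x)(-3*x*y) dx = (-3*y) dx, which multiplied by dy ∧ dw gives (-3*y) dx ∧ dy ∧ dw
Collecting like 3-forms: d(omega) = (-w + 2*z) dx ∧ dy ∧ dz + (2*w - 3*y) dx ∧ dy ∧ dw + (2*w - x) dy ∧ dz ∧ dw.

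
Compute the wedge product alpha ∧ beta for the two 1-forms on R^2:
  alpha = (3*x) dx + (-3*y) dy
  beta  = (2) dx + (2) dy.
alpha ∧ beta = (6*x + 6*y) dx ∧ dy

Distribute the wedge, using dx_i ∧ dx_j = -dx_j ∧ dx_i and dx_i ∧ dx_i = 0. For each pair (i, j) with i < j, the coefficient of dx_i ∧ dx_j in alpha ∧ beta is (alpha_i * beta_j - alpha_j * beta_i). Collecting: alpha ∧ beta = (6*x + 6*y) dx ∧ dy.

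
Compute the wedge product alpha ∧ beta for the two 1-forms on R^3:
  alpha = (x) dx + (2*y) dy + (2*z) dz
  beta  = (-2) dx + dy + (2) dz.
alpha ∧ beta = (x + 4*y) dx ∧ dy + (2*x + 4*z) dx ∧ dz + (4*y - 2*z) dy ∧ dz

Distribute the wedge, using dx_i ∧ dx_j = -dx_j ∧ dx_i and dx_i ∧ dx_i = 0. For each pair (i, j) with i < j, the coefficient of dx_i ∧ dx_j in alpha ∧ beta is (alpha_i * beta_j - alpha_j * beta_i). Collecting: alpha ∧ beta = (x + 4*y) dx ∧ dy + (2*x + 4*z) dx ∧ dz + (4*y - 2*z) dy ∧ dz.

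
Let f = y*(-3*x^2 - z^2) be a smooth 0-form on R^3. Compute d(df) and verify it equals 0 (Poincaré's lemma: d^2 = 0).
d(df) = 0

Step 1: df = sum_i (∂f/∂x_i) dx_i = (-6*x*y) dx + (-3*x^2 - z^2) dy + (-2*y*z) dz.
Step 2: Apply d again. Using the 1-form formula, the coefficient of dx ∧ dy in d(df) is ∂^2 f/∂x ∂y - ∂^2 f/∂y ∂x = (-6*x) - (-6*x) = 0 (equality of mixed partials for smooth f).
Similarly for dx ∧ dz and dy ∧ dz — all coefficients vanish. So d(df) = 0.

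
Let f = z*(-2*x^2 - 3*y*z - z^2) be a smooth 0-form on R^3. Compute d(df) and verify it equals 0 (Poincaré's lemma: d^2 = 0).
d(df) = 0

Step 1: df = sum_i (∂f/∂x_i) dx_i = (-4*x*z) dx + (-3*z^2) dy + (-2*x^2 - 6*y*z - 3*z^2) dz.
Step 2: Apply d again. Using the 1-form formula, the coefficient of dx ∧ dy in d(df) is ∂^2 f/∂x ∂y - ∂^2 f/∂y ∂x = (0) - (0) = 0 (equality of mixed partials for smooth f).
Similarly for dx ∧ dz and dy ∧ dz — all coefficients vanish. So d(df) = 0.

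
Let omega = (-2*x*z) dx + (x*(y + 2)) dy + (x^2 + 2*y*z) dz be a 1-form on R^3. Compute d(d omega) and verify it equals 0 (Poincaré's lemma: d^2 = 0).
d(d omega) = 0

Step 1: d omega = sum_{i<j} (∂f_j/∂x_i - ∂f_i/∂x_j) dx_i ∧ dx_j:
  coeff of dx ∧ dy: y + 2
  coeff of dx ∧ dz: 4*x
  coeff of dy ∧ dz: 2*z
Step 2: Apply d again to each 2-form coefficient. The only possible 3-form in R^3 is dx ∧ dy ∧ dz, with coefficient
  ∂(coeff of dy∧dz)/∂x - ∂(coeff of dx∧dz)/∂y + ∂(coeff of dx∧dy)/∂z
  = ∂/∂x (2*z) - ∂/∂y (4*x) + ∂/∂z (y + 2).
Each of these terms simplifies to sums of mixed partials that cancel in pairs. The result is 0 (by equality of mixed partials for smooth functions — Schwarz / Clairaut).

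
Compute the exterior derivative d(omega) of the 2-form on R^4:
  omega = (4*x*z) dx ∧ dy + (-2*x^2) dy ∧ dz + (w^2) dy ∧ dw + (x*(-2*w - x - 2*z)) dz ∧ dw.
d(omega) = (-2*w - 2*x - 2*z) dx ∧ dz ∧ dw

For a 2-form omega = sum_{i<j} g_{ij} dx_i ∧ dx_j, the exterior derivative is
  d(omega) = sum_{i<j} d(g_{ij}) ∧ dx_i ∧ dx_j = sum_{i<j, k} (∂g_{ij}/∂x_k) dx_k ∧ dx_i ∧ dx_j.
Expand each term, using dx_k ∧ dx_i ∧ dx_j = sgn(permutation) dx_{(a)} ∧ dx_{(b)} ∧ dx_{(c)} with (a < b < c) sorted:
  d(4*x*z) includes (∂/∂z)(4*x*z) dz = (4*x) dz, which multiplied by dx ∧ dy gives (4*x) dx ∧ dy ∧ dz
  d(-2*x^2) includes (∂/∂x)(-2*x^2) dx = (-4*x) dx, which multiplied by dy ∧ dz gives (-4*x) dx ∧ dy ∧ dz
  d(x*(-2*w - x - 2*z)) includes (∂/∂x)(x*(-2*w - x - 2*z)) dx = (-2*w - 2*x - 2*z) dx, which multiplied by dz ∧ dw gives (-2*w - 2*x - 2*z) dx ∧ dz ∧ dw
Collecting like 3-forms: d(omega) = (-2*w - 2*x - 2*z) dx ∧ dz ∧ dw.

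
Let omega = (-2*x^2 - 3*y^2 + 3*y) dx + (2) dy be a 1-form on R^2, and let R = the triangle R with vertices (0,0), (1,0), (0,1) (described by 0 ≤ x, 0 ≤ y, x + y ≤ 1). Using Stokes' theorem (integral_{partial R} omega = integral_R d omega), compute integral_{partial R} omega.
integral_(partial R) omega = -1/2

Stokes: integral_partial_R omega = integral_R d omega with d omega = (∂Q/∂x - ∂P/∂y) dx ∧ dy.
  ∂Q/∂x = 0
  ∂P/∂y = 3 - 6*y
  integrand = ∂Q/∂x - ∂P/∂y = 6*y - 3.
Integrating over R: integral_0^1 integral_0^{1-x} (6*y - 3) dy dx = -1/2.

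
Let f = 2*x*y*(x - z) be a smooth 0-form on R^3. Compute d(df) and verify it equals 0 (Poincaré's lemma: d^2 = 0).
d(df) = 0

Step 1: df = sum_i (∂f/∂x_i) dx_i = (2*y*(2*x - z)) dx + (2*x*(x - z)) dy + (-2*x*y) dz.
Step 2: Apply d again. Using the 1-form formula, the coefficient of dx ∧ dy in d(df) is ∂^2 f/∂x ∂y - ∂^2 f/∂y ∂x = (4*x - 2*z) - (4*x - 2*z) = 0 (equality of mixed partials for smooth f).
Similarly for dx ∧ dz and dy ∧ dz — all coefficients vanish. So d(df) = 0.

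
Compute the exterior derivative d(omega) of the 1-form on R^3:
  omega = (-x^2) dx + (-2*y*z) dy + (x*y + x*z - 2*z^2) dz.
d(omega) = (y + z) dx ∧ dz + (x + 2*y) dy ∧ dz

For a 1-form omega = sum_i f_i dx_i, the exterior derivative is
  d(omega) = sum_{i < j} (∂f_j/∂x_i - ∂f_i/∂x_j) dx_i ∧ dx_j.
  coefficient of dx ∧ dz: ∂f_3/∂x - ∂f_1/∂z = ∂(x*y + x*z - 2*z^2)/∂x - ∂(-x^2)/∂z = y + z
  coefficient of dy ∧ dz: ∂f_3/∂y - ∂f_2/∂z = ∂(x*y + x*z - 2*z^2)/∂y - ∂(-2*y*z)/∂z = x + 2*y
Assembling: d(omega) = (y + z) dx ∧ dz + (x + 2*y) dy ∧ dz.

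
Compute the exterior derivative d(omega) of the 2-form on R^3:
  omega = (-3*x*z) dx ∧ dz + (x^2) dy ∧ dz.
d(omega) = (2*x) dx ∧ dy ∧ dz

For a 2-form omega = sum_{i<j} g_{ij} dx_i ∧ dx_j, the exterior derivative is
  d(omega) = sum_{i<j} d(g_{ij}) ∧ dx_i ∧ dx_j = sum_{i<j, k} (∂g_{ij}/∂x_k) dx_k ∧ dx_i ∧ dx_j.
Expand each term, using dx_k ∧ dx_i ∧ dx_j = sgn(permutation) dx_{(a)} ∧ dx_{(b)} ∧ dx_{(c)} with (a < b < c) sorted:
  d(x^2) includes (∂/∂x)(x^2) dx = (2*x) dx, which multiplied by dy ∧ dz gives (2*x) dx ∧ dy ∧ dz
Collecting like 3-forms: d(omega) = (2*x) dx ∧ dy ∧ dz.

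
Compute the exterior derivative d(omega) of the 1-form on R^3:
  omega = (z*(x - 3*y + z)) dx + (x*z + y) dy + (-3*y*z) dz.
d(omega) = (4*z) dx ∧ dy + (-x + 3*y - 2*z) dx ∧ dz + (-x - 3*z) dy ∧ dz

For a 1-form omega = sum_i f_i dx_i, the exterior derivative is
  d(omega) = sum_{i < j} (∂f_j/∂x_i - ∂f_i/∂x_j) dx_i ∧ dx_j.
  coefficient of dx ∧ dy: ∂f_2/∂x - ∂f_1/∂y = ∂(x*z + y)/∂x - ∂(z*(x - 3*y + z))/∂y = 4*z
  coefficient of dx ∧ dz: ∂f_3/∂x - ∂f_1/∂z = ∂(-3*y*z)/∂x - ∂(z*(x - 3*y + z))/∂z = -x + 3*y - 2*z
  coefficient of dy ∧ dz: ∂f_3/∂y - ∂f_2/∂z = ∂(-3*y*z)/∂y - ∂(x*z + y)/∂z = -x - 3*z
Assembling: d(omega) = (4*z) dx ∧ dy + (-x + 3*y - 2*z) dx ∧ dz + (-x - 3*z) dy ∧ dz.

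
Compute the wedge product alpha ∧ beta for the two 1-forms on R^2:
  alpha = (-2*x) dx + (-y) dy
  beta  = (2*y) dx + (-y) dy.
alpha ∧ beta = (2*y*(x + y)) dx ∧ dy

Distribute the wedge, using dx_i ∧ dx_j = -dx_j ∧ dx_i and dx_i ∧ dx_i = 0. For each pair (i, j) with i < j, the coefficient of dx_i ∧ dx_j in alpha ∧ beta is (alpha_i * beta_j - alpha_j * beta_i). Collecting: alpha ∧ beta = (2*y*(x + y)) dx ∧ dy.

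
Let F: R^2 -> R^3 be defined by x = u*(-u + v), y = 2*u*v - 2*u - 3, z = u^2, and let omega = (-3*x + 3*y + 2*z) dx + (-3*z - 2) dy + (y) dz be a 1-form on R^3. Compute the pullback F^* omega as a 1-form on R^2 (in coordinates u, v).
F^* omega = (-10*u^3 - 3*u^2*v + 14*u^2 + 3*u*v^2 - 6*u*v + 12*u - 13*v + 4) du + (u*(-u^2 + 3*u*v - 6*u - 13)) dv

Using F^*(f dg) = (f ∘ F) d(g ∘ F), substitute each coordinate x_i by F_i(u, v) in f_i, and replace dx_i by d F_i = (∂F_i/∂u) du + (∂F_i/∂v) dv.
  For the x component: f_1(F) = 5*u^2 + 3*u*v - 6*u - 9; d F_1 = (-2*u + v) du + (u) dv
  For the y component: f_2(F) = -3*u^2 - 2; d F_2 = (2*v - 2) du + (2*u) dv
  For the z component: f_3(F) = 2*u*v - 2*u - 3; d F_3 = (2*u) du + (0) dv
Combining and collecting du, dv coefficients:
  coeff of du: -10*u^3 - 3*u^2*v + 14*u^2 + 3*u*v^2 - 6*u*v + 12*u - 13*v + 4
  coeff of dv: u*(-u^2 + 3*u*v - 6*u - 13)
F^* omega = (-10*u^3 - 3*u^2*v + 14*u^2 + 3*u*v^2 - 6*u*v + 12*u - 13*v + 4) du + (u*(-u^2 + 3*u*v - 6*u - 13)) dv.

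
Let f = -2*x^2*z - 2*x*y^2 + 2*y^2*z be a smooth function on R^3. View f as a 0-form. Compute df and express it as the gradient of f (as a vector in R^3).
df = (-4*x*z - 2*y^2) dx + (4*y*(-x + z)) dy + (-2*x^2 + 2*y^2) dz; grad f = (-4*x*z - 2*y^2, 4*y*(-x + z), -2*x^2 + 2*y^2)

For a 0-form f, d f = (∂f/∂x) dx + (∂f/∂y) dy + (∂f/∂z) dz. The components of the vector representation are exactly the entries of grad f in Cartesian coordinates:
  ∂f/∂x = -4*x*z - 2*y^2
  ∂f/∂y = 4*y*(-x + z)
  ∂f/∂z = -2*x^2 + 2*y^2.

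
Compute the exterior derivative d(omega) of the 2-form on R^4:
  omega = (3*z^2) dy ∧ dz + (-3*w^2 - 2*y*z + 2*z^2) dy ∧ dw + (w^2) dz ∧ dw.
d(omega) = (2*y - 4*z) dy ∧ dz ∧ dw

For a 2-form omega = sum_{i<j} g_{ij} dx_i ∧ dx_j, the exterior derivative is
  d(omega) = sum_{i<j} d(g_{ij}) ∧ dx_i ∧ dx_j = sum_{i<j, k} (∂g_{ij}/∂x_k) dx_k ∧ dx_i ∧ dx_j.
Expand each term, using dx_k ∧ dx_i ∧ dx_j = sgn(permutation) dx_{(a)} ∧ dx_{(b)} ∧ dx_{(c)} with (a < b < c) sorted:
  d(-3*w^2 - 2*y*z + 2*z^2) includes (∂/∂z)(-3*w^2 - 2*y*z + 2*z^2) dz = (-2*y + 4*z) dz, which multiplied by dy ∧ dw gives (2*y - 4*z) dy ∧ dz ∧ dw
Collecting like 3-forms: d(omega) = (2*y - 4*z) dy ∧ dz ∧ dw.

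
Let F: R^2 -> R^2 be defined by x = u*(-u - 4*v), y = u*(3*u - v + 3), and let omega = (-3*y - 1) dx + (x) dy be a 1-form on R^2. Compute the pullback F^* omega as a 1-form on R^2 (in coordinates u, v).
F^* omega = (12*u^3 + 7*u^2*v + 15*u^2 - 8*u*v^2 + 24*u*v + 2*u + 4*v) du + (u*(37*u^2 - 8*u*v + 36*u + 4)) dv

Using F^*(f dg) = (f ∘ F) d(g ∘ F), substitute each coordinate x_i by F_i(u, v) in f_i, and replace dx_i by d F_i = (∂F_i/∂u) du + (∂F_i/∂v) dv.
  For the x component: f_1(F) = -9*u^2 + 3*u*v - 9*u - 1; d F_1 = (-2*u - 4*v) du + (-4*u) dv
  For the y component: f_2(F) = u*(-u - 4*v); d F_2 = (6*u - v + 3) du + (-u) dv
Combining and collecting du, dv coefficients:
  coeff of du: 12*u^3 + 7*u^2*v + 15*u^2 - 8*u*v^2 + 24*u*v + 2*u + 4*v
  coeff of dv: u*(37*u^2 - 8*u*v + 36*u + 4)
F^* omega = (12*u^3 + 7*u^2*v + 15*u^2 - 8*u*v^2 + 24*u*v + 2*u + 4*v) du + (u*(37*u^2 - 8*u*v + 36*u + 4)) dv.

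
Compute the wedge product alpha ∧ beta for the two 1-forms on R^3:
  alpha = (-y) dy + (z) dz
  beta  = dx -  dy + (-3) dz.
alpha ∧ beta = (y) dx ∧ dy + (3*y + z) dy ∧ dz + (-z) dx ∧ dz

Distribute the wedge, using dx_i ∧ dx_j = -dx_j ∧ dx_i and dx_i ∧ dx_i = 0. For each pair (i, j) with i < j, the coefficient of dx_i ∧ dx_j in alpha ∧ beta is (alpha_i * beta_j - alpha_j * beta_i). Collecting: alpha ∧ beta = (y) dx ∧ dy + (3*y + z) dy ∧ dz + (-z) dx ∧ dz.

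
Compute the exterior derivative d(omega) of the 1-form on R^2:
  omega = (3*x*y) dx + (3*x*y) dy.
d(omega) = (-3*x + 3*y) dx ∧ dy

For a 1-form omega = sum_i f_i dx_i, the exterior derivative is
  d(omega) = sum_{i < j} (∂f_j/∂x_i - ∂f_i/∂x_j) dx_i ∧ dx_j.
  coefficient of dx ∧ dy: ∂f_2/∂x - ∂f_1/∂y = ∂(3*x*y)/∂x - ∂(3*x*y)/∂y = -3*x + 3*y
Assembling: d(omega) = (-3*x + 3*y) dx ∧ dy.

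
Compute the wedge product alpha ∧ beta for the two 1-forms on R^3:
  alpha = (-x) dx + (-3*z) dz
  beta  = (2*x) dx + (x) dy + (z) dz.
alpha ∧ beta = (-x^2) dx ∧ dy + (5*x*z) dx ∧ dz + (3*x*z) dy ∧ dz

Distribute the wedge, using dx_i ∧ dx_j = -dx_j ∧ dx_i and dx_i ∧ dx_i = 0. For each pair (i, j) with i < j, the coefficient of dx_i ∧ dx_j in alpha ∧ beta is (alpha_i * beta_j - alpha_j * beta_i). Collecting: alpha ∧ beta = (-x^2) dx ∧ dy + (5*x*z) dx ∧ dz + (3*x*z) dy ∧ dz.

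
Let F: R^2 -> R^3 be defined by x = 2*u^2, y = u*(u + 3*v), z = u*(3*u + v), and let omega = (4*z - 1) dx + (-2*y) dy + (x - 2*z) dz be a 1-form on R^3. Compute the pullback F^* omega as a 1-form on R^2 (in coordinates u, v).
F^* omega = (2*u*(10*u^2 - 9*u*v - 10*v^2 - 2)) du + (10*u^2*(-u - 2*v)) dv

Using F^*(f dg) = (f ∘ F) d(g ∘ F), substitute each coordinate x_i by F_i(u, v) in f_i, and replace dx_i by d F_i = (∂F_i/∂u) du + (∂F_i/∂v) dv.
  For the x component: f_1(F) = 12*u^2 + 4*u*v - 1; d F_1 = (4*u) du + (0) dv
  For the y component: f_2(F) = 2*u*(-u - 3*v); d F_2 = (2*u + 3*v) du + (3*u) dv
  For the z component: f_3(F) = 2*u*(-2*u - v); d F_3 = (6*u + v) du + (u) dv
Combining and collecting du, dv coefficients:
  coeff of du: 2*u*(10*u^2 - 9*u*v - 10*v^2 - 2)
  coeff of dv: 10*u^2*(-u - 2*v)
F^* omega = (2*u*(10*u^2 - 9*u*v - 10*v^2 - 2)) du + (10*u^2*(-u - 2*v)) dv.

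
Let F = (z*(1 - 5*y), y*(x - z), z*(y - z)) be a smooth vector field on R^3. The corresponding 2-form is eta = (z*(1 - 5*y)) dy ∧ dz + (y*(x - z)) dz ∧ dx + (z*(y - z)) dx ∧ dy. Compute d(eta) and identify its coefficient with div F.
d(eta) = (x + y - 3*z) dx ∧ dy ∧ dz; div F = x + y - 3*z

For a 2-form in R^3 of the form above, applying d gives a 3-form with coefficient ∂P/∂x + ∂Q/∂y + ∂R/∂z:
  ∂P/∂x = 0
  ∂Q/∂y = x - z
  ∂R/∂z = y - 2*z
Sum = x + y - 3*z, which is exactly div F.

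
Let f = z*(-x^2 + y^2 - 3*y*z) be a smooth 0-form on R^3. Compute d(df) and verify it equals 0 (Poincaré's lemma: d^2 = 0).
d(df) = 0

Step 1: df = sum_i (∂f/∂x_i) dx_i = (-2*x*z) dx + (z*(2*y - 3*z)) dy + (-x^2 + y^2 - 6*y*z) dz.
Step 2: Apply d again. Using the 1-form formula, the coefficient of dx ∧ dy in d(df) is ∂^2 f/∂x ∂y - ∂^2 f/∂y ∂x = (0) - (0) = 0 (equality of mixed partials for smooth f).
Similarly for dx ∧ dz and dy ∧ dz — all coefficients vanish. So d(df) = 0.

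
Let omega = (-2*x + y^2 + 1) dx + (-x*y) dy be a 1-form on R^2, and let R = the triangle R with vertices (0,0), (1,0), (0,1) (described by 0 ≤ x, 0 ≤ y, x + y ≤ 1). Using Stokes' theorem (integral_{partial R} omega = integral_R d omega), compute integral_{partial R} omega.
integral_(partial R) omega = -1/2

Stokes: integral_partial_R omega = integral_R d omega with d omega = (∂Q/∂x - ∂P/∂y) dx ∧ dy.
  ∂Q/∂x = -y
  ∂P/∂y = 2*y
  integrand = ∂Q/∂x - ∂P/∂y = -3*y.
Integrating over R: integral_0^1 integral_0^{1-x} (-3*y) dy dx = -1/2.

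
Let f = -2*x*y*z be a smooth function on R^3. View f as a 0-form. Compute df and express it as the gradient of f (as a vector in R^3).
df = (-2*y*z) dx + (-2*x*z) dy + (-2*x*y) dz; grad f = (-2*y*z, -2*x*z, -2*x*y)

For a 0-form f, d f = (∂f/∂x) dx + (∂f/∂y) dy + (∂f/∂z) dz. The components of the vector representation are exactly the entries of grad f in Cartesian coordinates:
  ∂f/∂x = -2*y*z
  ∂f/∂y = -2*x*z
  ∂f/∂z = -2*x*y.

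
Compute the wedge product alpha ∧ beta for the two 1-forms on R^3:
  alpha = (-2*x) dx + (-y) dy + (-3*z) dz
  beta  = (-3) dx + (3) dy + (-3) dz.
alpha ∧ beta = (-6*x - 3*y) dx ∧ dy + (6*x - 9*z) dx ∧ dz + (3*y + 9*z) dy ∧ dz

Distribute the wedge, using dx_i ∧ dx_j = -dx_j ∧ dx_i and dx_i ∧ dx_i = 0. For each pair (i, j) with i < j, the coefficient of dx_i ∧ dx_j in alpha ∧ beta is (alpha_i * beta_j - alpha_j * beta_i). Collecting: alpha ∧ beta = (-6*x - 3*y) dx ∧ dy + (6*x - 9*z) dx ∧ dz + (3*y + 9*z) dy ∧ dz.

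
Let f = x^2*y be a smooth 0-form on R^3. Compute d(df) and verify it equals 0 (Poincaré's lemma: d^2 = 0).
d(df) = 0

Step 1: df = sum_i (∂f/∂x_i) dx_i = (2*x*y) dx + (x^2) dy + (0) dz.
Step 2: Apply d again. Using the 1-form formula, the coefficient of dx ∧ dy in d(df) is ∂^2 f/∂x ∂y - ∂^2 f/∂y ∂x = (2*x) - (2*x) = 0 (equality of mixed partials for smooth f).
Similarly for dx ∧ dz and dy ∧ dz — all coefficients vanish. So d(df) = 0.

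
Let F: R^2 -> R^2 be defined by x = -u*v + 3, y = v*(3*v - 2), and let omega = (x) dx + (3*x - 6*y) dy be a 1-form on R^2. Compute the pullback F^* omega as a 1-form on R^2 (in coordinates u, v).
F^* omega = (v*(u*v - 3)) du + (u^2*v - 18*u*v^2 + 6*u*v - 3*u - 108*v^3 + 108*v^2 + 30*v - 18) dv

Using F^*(f dg) = (f ∘ F) d(g ∘ F), substitute each coordinate x_i by F_i(u, v) in f_i, and replace dx_i by d F_i = (∂F_i/∂u) du + (∂F_i/∂v) dv.
  For the x component: f_1(F) = -u*v + 3; d F_1 = (-v) du + (-u) dv
  For the y component: f_2(F) = -3*u*v - 18*v^2 + 12*v + 9; d F_2 = (0) du + (6*v - 2) dv
Combining and collecting du, dv coefficients:
  coeff of du: v*(u*v - 3)
  coeff of dv: u^2*v - 18*u*v^2 + 6*u*v - 3*u - 108*v^3 + 108*v^2 + 30*v - 18
F^* omega = (v*(u*v - 3)) du + (u^2*v - 18*u*v^2 + 6*u*v - 3*u - 108*v^3 + 108*v^2 + 30*v - 18) dv.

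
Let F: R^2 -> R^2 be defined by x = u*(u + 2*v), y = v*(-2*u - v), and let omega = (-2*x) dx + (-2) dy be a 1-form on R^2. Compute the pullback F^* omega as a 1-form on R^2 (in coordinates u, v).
F^* omega = (-4*u^3 - 12*u^2*v - 8*u*v^2 + 4*v) du + (-4*u^3 - 8*u^2*v + 4*u + 4*v) dv

Using F^*(f dg) = (f ∘ F) d(g ∘ F), substitute each coordinate x_i by F_i(u, v) in f_i, and replace dx_i by d F_i = (∂F_i/∂u) du + (∂F_i/∂v) dv.
  For the x component: f_1(F) = 2*u*(-u - 2*v); d F_1 = (2*u + 2*v) du + (2*u) dv
  For the y component: f_2(F) = -2; d F_2 = (-2*v) du + (-2*u - 2*v) dv
Combining and collecting du, dv coefficients:
  coeff of du: -4*u^3 - 12*u^2*v - 8*u*v^2 + 4*v
  coeff of dv: -4*u^3 - 8*u^2*v + 4*u + 4*v
F^* omega = (-4*u^3 - 12*u^2*v - 8*u*v^2 + 4*v) du + (-4*u^3 - 8*u^2*v + 4*u + 4*v) dv.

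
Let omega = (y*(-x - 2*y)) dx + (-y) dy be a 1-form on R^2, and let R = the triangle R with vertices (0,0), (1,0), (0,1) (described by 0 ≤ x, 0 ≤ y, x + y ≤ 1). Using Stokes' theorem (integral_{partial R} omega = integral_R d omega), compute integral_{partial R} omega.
integral_(partial R) omega = 5/6

Stokes: integral_partial_R omega = integral_R d omega with d omega = (∂Q/∂x - ∂P/∂y) dx ∧ dy.
  ∂Q/∂x = 0
  ∂P/∂y = -x - 4*y
  integrand = ∂Q/∂x - ∂P/∂y = x + 4*y.
Integrating over R: integral_0^1 integral_0^{1-x} (x + 4*y) dy dx = 5/6.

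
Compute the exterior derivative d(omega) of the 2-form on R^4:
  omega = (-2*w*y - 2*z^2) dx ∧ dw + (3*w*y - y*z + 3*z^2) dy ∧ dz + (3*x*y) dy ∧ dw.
d(omega) = (2*w + 3*y) dx ∧ dy ∧ dw + (4*z) dx ∧ dz ∧ dw + (3*y) dy ∧ dz ∧ dw

For a 2-form omega = sum_{i<j} g_{ij} dx_i ∧ dx_j, the exterior derivative is
  d(omega) = sum_{i<j} d(g_{ij}) ∧ dx_i ∧ dx_j = sum_{i<j, k} (∂g_{ij}/∂x_k) dx_k ∧ dx_i ∧ dx_j.
Expand each term, using dx_k ∧ dx_i ∧ dx_j = sgn(permutation) dx_{(a)} ∧ dx_{(b)} ∧ dx_{(c)} with (a < b < c) sorted:
  d(-2*w*y - 2*z^2) includes (∂/∂y)(-2*w*y - 2*z^2) dy = (-2*w) dy, which multiplied by dx ∧ dw gives (2*w) dx ∧ dy ∧ dw
  d(-2*w*y - 2*z^2) includes (∂/∂z)(-2*w*y - 2*z^2) dz = (-4*z) dz, which multiplied by dx ∧ dw gives (4*z) dx ∧ dz ∧ dw
  d(3*w*y - y*z + 3*z^2) includes (∂/∂w)(3*w*y - y*z + 3*z^2) dw = (3*y) dw, which multiplied by dy ∧ dz gives (3*y) dy ∧ dz ∧ dw
  d(3*x*y) includes (∂/∂x)(3*x*y) dx = (3*y) dx, which multiplied by dy ∧ dw gives (3*y) dx ∧ dy ∧ dw
Collecting like 3-forms: d(omega) = (2*w + 3*y) dx ∧ dy ∧ dw + (4*z) dx ∧ dz ∧ dw + (3*y) dy ∧ dz ∧ dw.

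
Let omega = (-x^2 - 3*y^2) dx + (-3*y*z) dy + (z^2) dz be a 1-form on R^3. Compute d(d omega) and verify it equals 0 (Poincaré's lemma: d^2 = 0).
d(d omega) = 0

Step 1: d omega = sum_{i<j} (∂f_j/∂x_i - ∂f_i/∂x_j) dx_i ∧ dx_j:
  coeff of dx ∧ dy: 6*y
  coeff of dx ∧ dz: 0
  coeff of dy ∧ dz: 3*y
Step 2: Apply d again to each 2-form coefficient. The only possible 3-form in R^3 is dx ∧ dy ∧ dz, with coefficient
  ∂(coeff of dy∧dz)/∂x - ∂(coeff of dx∧dz)/∂y + ∂(coeff of dx∧dy)/∂z
  = ∂/∂x (3*y) - ∂/∂y (0) + ∂/∂z (6*y).
Each of these terms simplifies to sums of mixed partials that cancel in pairs. The result is 0 (by equality of mixed partials for smooth functions — Schwarz / Clairaut).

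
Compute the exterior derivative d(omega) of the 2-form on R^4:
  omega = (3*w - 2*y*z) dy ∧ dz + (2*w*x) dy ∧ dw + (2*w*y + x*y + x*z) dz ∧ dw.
d(omega) = (2*w + x + 3) dy ∧ dz ∧ dw + (2*w) dx ∧ dy ∧ dw + (y + z) dx ∧ dz ∧ dw

For a 2-form omega = sum_{i<j} g_{ij} dx_i ∧ dx_j, the exterior derivative is
  d(omega) = sum_{i<j} d(g_{ij}) ∧ dx_i ∧ dx_j = sum_{i<j, k} (∂g_{ij}/∂x_k) dx_k ∧ dx_i ∧ dx_j.
Expand each term, using dx_k ∧ dx_i ∧ dx_j = sgn(permutation) dx_{(a)} ∧ dx_{(b)} ∧ dx_{(c)} with (a < b < c) sorted:
  d(3*w - 2*y*z) includes (∂/∂w)(3*w - 2*y*z) dw = (3) dw, which multiplied by dy ∧ dz gives (3) dy ∧ dz ∧ dw
  d(2*w*x) includes (∂/∂x)(2*w*x) dx = (2*w) dx, which multiplied by dy ∧ dw gives (2*w) dx ∧ dy ∧ dw
  d(2*w*y + x*y + x*z) includes (∂/∂x)(2*w*y + x*y + x*z) dx = (y + z) dx, which multiplied by dz ∧ dw gives (y + z) dx ∧ dz ∧ dw
  d(2*w*y + x*y + x*z) includes (∂/∂y)(2*w*y + x*y + x*z) dy = (2*w + x) dy, which multiplied by dz ∧ dw gives (2*w + x) dy ∧ dz ∧ dw
Collecting like 3-forms: d(omega) = (2*w + x + 3) dy ∧ dz ∧ dw + (2*w) dx ∧ dy ∧ dw + (y + z) dx ∧ dz ∧ dw.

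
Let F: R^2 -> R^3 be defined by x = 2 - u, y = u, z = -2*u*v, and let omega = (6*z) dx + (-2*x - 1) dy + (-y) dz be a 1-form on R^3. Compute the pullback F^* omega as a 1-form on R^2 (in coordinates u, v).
F^* omega = (14*u*v + 2*u - 5) du + (2*u^2) dv

Using F^*(f dg) = (f ∘ F) d(g ∘ F), substitute each coordinate x_i by F_i(u, v) in f_i, and replace dx_i by d F_i = (∂F_i/∂u) du + (∂F_i/∂v) dv.
  For the x component: f_1(F) = -12*u*v; d F_1 = (-1) du + (0) dv
  For the y component: f_2(F) = 2*u - 5; d F_2 = (1) du + (0) dv
  For the z component: f_3(F) = -u; d F_3 = (-2*v) du + (-2*u) dv
Combining and collecting du, dv coefficients:
  coeff of du: 14*u*v + 2*u - 5
  coeff of dv: 2*u^2
F^* omega = (14*u*v + 2*u - 5) du + (2*u^2) dv.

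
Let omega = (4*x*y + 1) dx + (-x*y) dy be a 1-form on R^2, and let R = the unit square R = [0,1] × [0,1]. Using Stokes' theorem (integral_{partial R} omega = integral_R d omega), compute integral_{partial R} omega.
integral_(partial R) omega = -5/2

Stokes: integral_partial_R omega = integral_R d omega with d omega = (∂Q/∂x - ∂P/∂y) dx ∧ dy.
  ∂Q/∂x = -y
  ∂P/∂y = 4*x
  integrand = ∂Q/∂x - ∂P/∂y = -4*x - y.
Integrating over R: integral_0^1 integral_0^1 (-4*x - y) dx dy = -5/2.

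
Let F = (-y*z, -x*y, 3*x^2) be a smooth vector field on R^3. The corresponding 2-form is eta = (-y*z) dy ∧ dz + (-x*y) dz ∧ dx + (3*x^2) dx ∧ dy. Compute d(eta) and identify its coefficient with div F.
d(eta) = (-x) dx ∧ dy ∧ dz; div F = -x

For a 2-form in R^3 of the form above, applying d gives a 3-form with coefficient ∂P/∂x + ∂Q/∂y + ∂R/∂z:
  ∂P/∂x = 0
  ∂Q/∂y = -x
  ∂R/∂z = 0
Sum = -x, which is exactly div F.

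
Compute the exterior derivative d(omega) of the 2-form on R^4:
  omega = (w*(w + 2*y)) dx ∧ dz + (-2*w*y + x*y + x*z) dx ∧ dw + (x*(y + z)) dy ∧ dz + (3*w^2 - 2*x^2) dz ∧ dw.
d(omega) = (-2*w + y + z) dx ∧ dy ∧ dz + (2*w - 5*x + 2*y) dx ∧ dz ∧ dw + (2*w - x) dx ∧ dy ∧ dw

For a 2-form omega = sum_{i<j} g_{ij} dx_i ∧ dx_j, the exterior derivative is
  d(omega) = sum_{i<j} d(g_{ij}) ∧ dx_i ∧ dx_j = sum_{i<j, k} (∂g_{ij}/∂x_k) dx_k ∧ dx_i ∧ dx_j.
Expand each term, using dx_k ∧ dx_i ∧ dx_j = sgn(permutation) dx_{(a)} ∧ dx_{(b)} ∧ dx_{(c)} with (a < b < c) sorted:
  d(w*(w + 2*y)) includes (∂/∂y)(w*(w + 2*y)) dy = (2*w) dy, which multiplied by dx ∧ dz gives (-2*w) dx ∧ dy ∧ dz
  d(w*(w + 2*y)) includes (∂/∂w)(w*(w + 2*y)) dw = (2*w + 2*y) dw, which multiplied by dx ∧ dz gives (2*w + 2*y) dx ∧ dz ∧ dw
  d(-2*w*y + x*y + x*z) includes (∂/∂y)(-2*w*y + x*y + x*z) dy = (-2*w + x) dy, which multiplied by dx ∧ dw gives (2*w - x) dx ∧ dy ∧ dw
  d(-2*w*y + x*y + x*z) includes (∂/∂z)(-2*w*y + x*y + x*z) dz = (x) dz, which multiplied by dx ∧ dw gives (-x) dx ∧ dz ∧ dw
  d(x*(y + z)) includes (∂/∂x)(x*(y + z)) dx = (y + z) dx, which multiplied by dy ∧ dz gives (y + z) dx ∧ dy ∧ dz
  d(3*w^2 - 2*x^2) includes (∂/∂x)(3*w^2 - 2*x^2) dx = (-4*x) dx, which multiplied by dz ∧ dw gives (-4*x) dx ∧ dz ∧ dw
Collecting like 3-forms: d(omega) = (-2*w + y + z) dx ∧ dy ∧ dz + (2*w - 5*x + 2*y) dx ∧ dz ∧ dw + (2*w - x) dx ∧ dy ∧ dw.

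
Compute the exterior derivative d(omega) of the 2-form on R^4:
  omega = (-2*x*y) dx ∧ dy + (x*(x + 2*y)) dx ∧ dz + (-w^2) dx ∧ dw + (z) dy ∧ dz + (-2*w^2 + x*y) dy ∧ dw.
d(omega) = (-2*x) dx ∧ dy ∧ dz + (y) dx ∧ dy ∧ dw

For a 2-form omega = sum_{i<j} g_{ij} dx_i ∧ dx_j, the exterior derivative is
  d(omega) = sum_{i<j} d(g_{ij}) ∧ dx_i ∧ dx_j = sum_{i<j, k} (∂g_{ij}/∂x_k) dx_k ∧ dx_i ∧ dx_j.
Expand each term, using dx_k ∧ dx_i ∧ dx_j = sgn(permutation) dx_{(a)} ∧ dx_{(b)} ∧ dx_{(c)} with (a < b < c) sorted:
  d(x*(x + 2*y)) includes (∂/∂y)(x*(x + 2*y)) dy = (2*x) dy, which multiplied by dx ∧ dz gives (-2*x) dx ∧ dy ∧ dz
  d(-2*w^2 + x*y) includes (∂/∂x)(-2*w^2 + x*y) dx = (y) dx, which multiplied by dy ∧ dw gives (y) dx ∧ dy ∧ dw
Collecting like 3-forms: d(omega) = (-2*x) dx ∧ dy ∧ dz + (y) dx ∧ dy ∧ dw.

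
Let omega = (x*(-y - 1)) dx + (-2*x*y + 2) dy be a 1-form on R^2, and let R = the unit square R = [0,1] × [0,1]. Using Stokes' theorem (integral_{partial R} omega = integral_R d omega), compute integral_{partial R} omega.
integral_(partial R) omega = -1/2

Stokes: integral_partial_R omega = integral_R d omega with d omega = (∂Q/∂x - ∂P/∂y) dx ∧ dy.
  ∂Q/∂x = -2*y
  ∂P/∂y = -x
  integrand = ∂Q/∂x - ∂P/∂y = x - 2*y.
Integrating over R: integral_0^1 integral_0^1 (x - 2*y) dx dy = -1/2.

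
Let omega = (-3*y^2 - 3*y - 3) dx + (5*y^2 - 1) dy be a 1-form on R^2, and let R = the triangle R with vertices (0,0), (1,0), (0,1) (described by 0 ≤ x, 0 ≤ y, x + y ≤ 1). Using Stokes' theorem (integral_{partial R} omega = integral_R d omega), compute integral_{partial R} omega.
integral_(partial R) omega = 5/2

Stokes: integral_partial_R omega = integral_R d omega with d omega = (∂Q/∂x - ∂P/∂y) dx ∧ dy.
  ∂Q/∂x = 0
  ∂P/∂y = -6*y - 3
  integrand = ∂Q/∂x - ∂P/∂y = 6*y + 3.
Integrating over R: integral_0^1 integral_0^{1-x} (6*y + 3) dy dx = 5/2.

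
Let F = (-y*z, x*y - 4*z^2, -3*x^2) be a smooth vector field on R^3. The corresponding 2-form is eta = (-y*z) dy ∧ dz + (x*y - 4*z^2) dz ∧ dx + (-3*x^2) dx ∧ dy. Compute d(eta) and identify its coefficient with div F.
d(eta) = (x) dx ∧ dy ∧ dz; div F = x

For a 2-form in R^3 of the form above, applying d gives a 3-form with coefficient ∂P/∂x + ∂Q/∂y + ∂R/∂z:
  ∂P/∂x = 0
  ∂Q/∂y = x
  ∂R/∂z = 0
Sum = x, which is exactly div F.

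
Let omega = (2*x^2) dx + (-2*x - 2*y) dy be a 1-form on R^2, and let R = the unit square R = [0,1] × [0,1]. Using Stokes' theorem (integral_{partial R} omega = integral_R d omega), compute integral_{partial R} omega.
integral_(partial R) omega = -2

Stokes: integral_partial_R omega = integral_R d omega with d omega = (∂Q/∂x - ∂P/∂y) dx ∧ dy.
  ∂Q/∂x = -2
  ∂P/∂y = 0
  integrand = ∂Q/∂x - ∂P/∂y = -2.
Integrating over R: integral_0^1 integral_0^1 (-2) dx dy = -2.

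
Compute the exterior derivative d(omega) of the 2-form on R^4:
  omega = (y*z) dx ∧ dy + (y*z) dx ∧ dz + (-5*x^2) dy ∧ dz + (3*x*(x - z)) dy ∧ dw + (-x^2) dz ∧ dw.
d(omega) = (-10*x + y - z) dx ∧ dy ∧ dz + (6*x - 3*z) dx ∧ dy ∧ dw + (3*x) dy ∧ dz ∧ dw + (-2*x) dx ∧ dz ∧ dw

For a 2-form omega = sum_{i<j} g_{ij} dx_i ∧ dx_j, the exterior derivative is
  d(omega) = sum_{i<j} d(g_{ij}) ∧ dx_i ∧ dx_j = sum_{i<j, k} (∂g_{ij}/∂x_k) dx_k ∧ dx_i ∧ dx_j.
Expand each term, using dx_k ∧ dx_i ∧ dx_j = sgn(permutation) dx_{(a)} ∧ dx_{(b)} ∧ dx_{(c)} with (a < b < c) sorted:
  d(y*z) includes (∂/∂z)(y*z) dz = (y) dz, which multiplied by dx ∧ dy gives (y) dx ∧ dy ∧ dz
  d(y*z) includes (∂/∂y)(y*z) dy = (z) dy, which multiplied by dx ∧ dz gives (-z) dx ∧ dy ∧ dz
  d(-5*x^2) includes (∂/∂x)(-5*x^2) dx = (-10*x) dx, which multiplied by dy ∧ dz gives (-10*x) dx ∧ dy ∧ dz
  d(3*x*(x - z)) includes (∂/∂x)(3*x*(x - z)) dx = (6*x - 3*z) dx, which multiplied by dy ∧ dw gives (6*x - 3*z) dx ∧ dy ∧ dw
  d(3*x*(x - z)) includes (∂/∂z)(3*x*(x - z)) dz = (-3*x) dz, which multiplied by dy ∧ dw gives (3*x) dy ∧ dz ∧ dw
  d(-x^2) includes (∂/∂x)(-x^2) dx = (-2*x) dx, which multiplied by dz ∧ dw gives (-2*x) dx ∧ dz ∧ dw
Collecting like 3-forms: d(omega) = (-10*x + y - z) dx ∧ dy ∧ dz + (6*x - 3*z) dx ∧ dy ∧ dw + (3*x) dy ∧ dz ∧ dw + (-2*x) dx ∧ dz ∧ dw.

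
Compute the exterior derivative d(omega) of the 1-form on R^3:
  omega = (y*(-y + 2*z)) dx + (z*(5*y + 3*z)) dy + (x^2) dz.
d(omega) = (2*y - 2*z) dx ∧ dy + (2*x - 2*y) dx ∧ dz + (-5*y - 6*z) dy ∧ dz

For a 1-form omega = sum_i f_i dx_i, the exterior derivative is
  d(omega) = sum_{i < j} (∂f_j/∂x_i - ∂f_i/∂x_j) dx_i ∧ dx_j.
  coefficient of dx ∧ dy: ∂f_2/∂x - ∂f_1/∂y = ∂(z*(5*y + 3*z))/∂x - ∂(y*(-y + 2*z))/∂y = 2*y - 2*z
  coefficient of dx ∧ dz: ∂f_3/∂x - ∂f_1/∂z = ∂(x^2)/∂x - ∂(y*(-y + 2*z))/∂z = 2*x - 2*y
  coefficient of dy ∧ dz: ∂f_3/∂y - ∂f_2/∂z = ∂(x^2)/∂y - ∂(z*(5*y + 3*z))/∂z = -5*y - 6*z
Assembling: d(omega) = (2*y - 2*z) dx ∧ dy + (2*x - 2*y) dx ∧ dz + (-5*y - 6*z) dy ∧ dz.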